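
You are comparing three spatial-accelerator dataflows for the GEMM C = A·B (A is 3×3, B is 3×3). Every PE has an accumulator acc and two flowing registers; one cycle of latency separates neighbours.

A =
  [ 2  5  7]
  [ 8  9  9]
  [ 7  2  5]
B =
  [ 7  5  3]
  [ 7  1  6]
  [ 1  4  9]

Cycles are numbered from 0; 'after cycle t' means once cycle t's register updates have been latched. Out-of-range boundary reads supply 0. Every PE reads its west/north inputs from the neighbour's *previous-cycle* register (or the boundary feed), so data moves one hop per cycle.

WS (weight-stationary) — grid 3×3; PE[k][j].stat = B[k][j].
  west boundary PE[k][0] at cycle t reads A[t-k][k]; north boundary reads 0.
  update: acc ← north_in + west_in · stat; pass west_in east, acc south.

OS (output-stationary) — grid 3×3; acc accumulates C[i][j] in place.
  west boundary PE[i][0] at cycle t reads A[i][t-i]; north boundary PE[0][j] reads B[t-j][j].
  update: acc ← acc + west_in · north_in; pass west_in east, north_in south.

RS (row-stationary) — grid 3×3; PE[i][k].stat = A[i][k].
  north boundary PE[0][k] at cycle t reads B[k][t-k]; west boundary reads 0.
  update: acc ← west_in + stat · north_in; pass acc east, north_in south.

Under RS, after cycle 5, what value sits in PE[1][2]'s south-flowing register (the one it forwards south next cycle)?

RS 3×3: PE[1][2] cycle-by-cycle (with neighbour feeds):
  t=0 PE[0][2]: acc=0 h=0 v=0
  t=0 PE[1][1]: acc=0 h=0 v=0
  t=0 PE[1][2]: acc=0 h=0 v=0
  t=1 PE[0][2]: acc=0 h=0 v=0
  t=1 PE[1][1]: acc=0 h=0 v=0
  t=1 PE[1][2]: acc=0 h=0 v=0
  t=2 PE[0][2]: acc=56 h=56 v=1
  t=2 PE[1][1]: acc=119 h=119 v=7
  t=2 PE[1][2]: acc=0 h=0 v=0
  t=3 PE[0][2]: acc=43 h=43 v=4
  t=3 PE[1][1]: acc=49 h=49 v=1
  t=3 PE[1][2]: acc=128 h=128 v=1
  t=4 PE[0][2]: acc=99 h=99 v=9
  t=4 PE[1][1]: acc=78 h=78 v=6
  t=4 PE[1][2]: acc=85 h=85 v=4
  t=5 PE[0][2]: acc=0 h=0 v=0
  t=5 PE[1][1]: acc=0 h=0 v=0
  t=5 PE[1][2]: acc=159 h=159 v=9

register = 9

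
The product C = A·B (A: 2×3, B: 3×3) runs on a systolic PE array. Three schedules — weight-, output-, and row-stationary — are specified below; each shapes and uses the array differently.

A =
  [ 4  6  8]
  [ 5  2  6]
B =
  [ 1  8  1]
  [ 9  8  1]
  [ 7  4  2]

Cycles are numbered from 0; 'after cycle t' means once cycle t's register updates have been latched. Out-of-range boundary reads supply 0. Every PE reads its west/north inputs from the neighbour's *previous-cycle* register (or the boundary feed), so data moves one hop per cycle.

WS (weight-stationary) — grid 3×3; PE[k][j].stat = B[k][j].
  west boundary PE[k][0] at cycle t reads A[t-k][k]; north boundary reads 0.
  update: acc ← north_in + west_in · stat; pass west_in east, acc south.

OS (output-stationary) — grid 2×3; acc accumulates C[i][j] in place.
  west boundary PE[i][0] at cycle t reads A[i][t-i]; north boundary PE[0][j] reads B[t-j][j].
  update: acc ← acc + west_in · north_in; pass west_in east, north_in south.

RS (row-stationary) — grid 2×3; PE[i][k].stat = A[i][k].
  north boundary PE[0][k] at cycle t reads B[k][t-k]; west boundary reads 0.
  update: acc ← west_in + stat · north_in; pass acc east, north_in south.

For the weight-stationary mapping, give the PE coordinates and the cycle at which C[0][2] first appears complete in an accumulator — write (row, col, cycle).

Under WS, C[0][2] lands at PE[2][2]:
  [0] (2,2) acc=0 (h:0 v:0)
  [1] (2,2) acc=0 (h:0 v:0)
  [2] (2,2) acc=0 (h:0 v:0)
  [3] (2,2) acc=0 (h:0 v:0)
  [4] (2,2) acc=26 (h:8 v:26)

(row, col, cycle) = (2, 2, 4)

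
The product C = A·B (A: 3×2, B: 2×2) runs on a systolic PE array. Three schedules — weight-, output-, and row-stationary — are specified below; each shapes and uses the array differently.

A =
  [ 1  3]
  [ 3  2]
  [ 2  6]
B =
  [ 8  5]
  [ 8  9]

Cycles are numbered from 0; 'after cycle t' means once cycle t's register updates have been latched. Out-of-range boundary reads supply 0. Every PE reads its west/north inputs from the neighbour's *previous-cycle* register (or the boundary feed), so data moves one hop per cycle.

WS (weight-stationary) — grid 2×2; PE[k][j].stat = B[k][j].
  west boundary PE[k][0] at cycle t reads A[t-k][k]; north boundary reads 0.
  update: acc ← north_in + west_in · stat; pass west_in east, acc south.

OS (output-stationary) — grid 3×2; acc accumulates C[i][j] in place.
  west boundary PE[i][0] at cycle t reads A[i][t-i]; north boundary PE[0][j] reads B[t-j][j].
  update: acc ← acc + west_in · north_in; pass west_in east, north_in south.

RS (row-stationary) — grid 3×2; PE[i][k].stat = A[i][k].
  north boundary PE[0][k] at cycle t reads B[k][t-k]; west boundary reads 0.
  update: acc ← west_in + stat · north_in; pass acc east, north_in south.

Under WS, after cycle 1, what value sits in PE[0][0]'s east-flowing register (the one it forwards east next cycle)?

register = 3

WS on a 2×2 grid — tracing PE[0][0] and its feeders:
  c0 r0c0: 8 / 1 / 8
  c1 r0c0: 24 / 3 / 24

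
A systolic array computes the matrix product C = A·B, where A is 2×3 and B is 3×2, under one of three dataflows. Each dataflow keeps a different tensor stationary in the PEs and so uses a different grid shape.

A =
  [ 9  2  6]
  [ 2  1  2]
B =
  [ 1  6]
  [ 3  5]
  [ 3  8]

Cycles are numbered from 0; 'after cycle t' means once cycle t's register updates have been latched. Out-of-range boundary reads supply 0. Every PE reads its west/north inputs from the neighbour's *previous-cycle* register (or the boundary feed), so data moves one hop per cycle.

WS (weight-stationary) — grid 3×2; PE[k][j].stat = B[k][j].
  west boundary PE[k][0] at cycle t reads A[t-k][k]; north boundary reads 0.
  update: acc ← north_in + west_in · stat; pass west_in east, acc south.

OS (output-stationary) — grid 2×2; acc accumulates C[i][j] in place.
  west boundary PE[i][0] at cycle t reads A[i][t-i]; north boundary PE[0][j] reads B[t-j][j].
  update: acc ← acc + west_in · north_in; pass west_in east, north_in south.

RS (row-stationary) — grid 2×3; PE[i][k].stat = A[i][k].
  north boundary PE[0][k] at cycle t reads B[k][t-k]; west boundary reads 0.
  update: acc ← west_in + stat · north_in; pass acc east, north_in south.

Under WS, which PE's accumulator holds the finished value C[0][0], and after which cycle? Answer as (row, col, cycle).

WS — PE[2][0] is where C[0][0] collects:
  [0] (2,0) acc=0 (h:0 v:0)
  [1] (2,0) acc=0 (h:0 v:0)
  [2] (2,0) acc=33 (h:6 v:33)

(row, col, cycle) = (2, 0, 2)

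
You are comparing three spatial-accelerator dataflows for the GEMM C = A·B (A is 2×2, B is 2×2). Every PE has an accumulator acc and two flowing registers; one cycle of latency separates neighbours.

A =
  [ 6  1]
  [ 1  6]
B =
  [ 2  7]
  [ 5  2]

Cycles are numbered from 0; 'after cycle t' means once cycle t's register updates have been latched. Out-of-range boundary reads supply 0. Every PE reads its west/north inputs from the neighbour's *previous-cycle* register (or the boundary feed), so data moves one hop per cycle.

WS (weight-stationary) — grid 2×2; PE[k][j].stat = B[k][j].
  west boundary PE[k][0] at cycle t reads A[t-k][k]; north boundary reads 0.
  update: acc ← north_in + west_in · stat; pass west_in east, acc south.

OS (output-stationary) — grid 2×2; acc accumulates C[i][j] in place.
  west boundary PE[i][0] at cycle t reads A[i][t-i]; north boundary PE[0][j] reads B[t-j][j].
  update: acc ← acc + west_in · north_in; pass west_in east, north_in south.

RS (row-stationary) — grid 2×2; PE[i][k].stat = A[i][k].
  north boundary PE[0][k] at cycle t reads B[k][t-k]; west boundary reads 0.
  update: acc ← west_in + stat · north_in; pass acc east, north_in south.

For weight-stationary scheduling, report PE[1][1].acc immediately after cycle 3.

WS on a 2×2 grid — tracing PE[1][1] and its feeders:
  t=0 PE[0][1]: acc=0 h=0 v=0
  t=0 PE[1][0]: acc=0 h=0 v=0
  t=0 PE[1][1]: acc=0 h=0 v=0
  t=1 PE[0][1]: acc=42 h=6 v=42
  t=1 PE[1][0]: acc=17 h=1 v=17
  t=1 PE[1][1]: acc=0 h=0 v=0
  t=2 PE[0][1]: acc=7 h=1 v=7
  t=2 PE[1][0]: acc=32 h=6 v=32
  t=2 PE[1][1]: acc=44 h=1 v=44
  t=3 PE[0][1]: acc=0 h=0 v=0
  t=3 PE[1][0]: acc=0 h=0 v=0
  t=3 PE[1][1]: acc=19 h=6 v=19

PE[1][1].acc = 19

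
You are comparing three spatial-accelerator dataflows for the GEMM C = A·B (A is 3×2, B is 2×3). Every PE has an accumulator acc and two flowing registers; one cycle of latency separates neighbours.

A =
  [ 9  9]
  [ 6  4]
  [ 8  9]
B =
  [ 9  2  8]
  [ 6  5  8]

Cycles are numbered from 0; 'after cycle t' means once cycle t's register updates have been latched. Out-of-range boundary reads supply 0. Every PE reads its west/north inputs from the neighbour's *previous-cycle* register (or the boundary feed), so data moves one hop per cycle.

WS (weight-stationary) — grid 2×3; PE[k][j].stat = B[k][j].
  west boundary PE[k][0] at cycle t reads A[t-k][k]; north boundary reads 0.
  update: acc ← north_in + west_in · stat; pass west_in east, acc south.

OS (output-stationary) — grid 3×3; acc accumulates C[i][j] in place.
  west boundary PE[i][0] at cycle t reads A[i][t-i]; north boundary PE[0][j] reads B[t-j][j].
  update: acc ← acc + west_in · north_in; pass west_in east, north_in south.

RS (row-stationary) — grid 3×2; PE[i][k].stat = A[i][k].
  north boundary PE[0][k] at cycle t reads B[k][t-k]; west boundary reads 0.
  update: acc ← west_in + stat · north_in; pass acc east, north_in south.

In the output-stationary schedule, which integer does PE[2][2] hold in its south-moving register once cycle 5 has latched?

register = 8

OS 3×3: PE[2][2] cycle-by-cycle (with neighbour feeds):
  [0] (1,2) acc=0 (h:0 v:0)
  [0] (2,1) acc=0 (h:0 v:0)
  [0] (2,2) acc=0 (h:0 v:0)
  [1] (1,2) acc=0 (h:0 v:0)
  [1] (2,1) acc=0 (h:0 v:0)
  [1] (2,2) acc=0 (h:0 v:0)
  [2] (1,2) acc=0 (h:0 v:0)
  [2] (2,1) acc=0 (h:0 v:0)
  [2] (2,2) acc=0 (h:0 v:0)
  [3] (1,2) acc=48 (h:6 v:8)
  [3] (2,1) acc=16 (h:8 v:2)
  [3] (2,2) acc=0 (h:0 v:0)
  [4] (1,2) acc=80 (h:4 v:8)
  [4] (2,1) acc=61 (h:9 v:5)
  [4] (2,2) acc=64 (h:8 v:8)
  [5] (1,2) acc=80 (h:0 v:0)
  [5] (2,1) acc=61 (h:0 v:0)
  [5] (2,2) acc=136 (h:9 v:8)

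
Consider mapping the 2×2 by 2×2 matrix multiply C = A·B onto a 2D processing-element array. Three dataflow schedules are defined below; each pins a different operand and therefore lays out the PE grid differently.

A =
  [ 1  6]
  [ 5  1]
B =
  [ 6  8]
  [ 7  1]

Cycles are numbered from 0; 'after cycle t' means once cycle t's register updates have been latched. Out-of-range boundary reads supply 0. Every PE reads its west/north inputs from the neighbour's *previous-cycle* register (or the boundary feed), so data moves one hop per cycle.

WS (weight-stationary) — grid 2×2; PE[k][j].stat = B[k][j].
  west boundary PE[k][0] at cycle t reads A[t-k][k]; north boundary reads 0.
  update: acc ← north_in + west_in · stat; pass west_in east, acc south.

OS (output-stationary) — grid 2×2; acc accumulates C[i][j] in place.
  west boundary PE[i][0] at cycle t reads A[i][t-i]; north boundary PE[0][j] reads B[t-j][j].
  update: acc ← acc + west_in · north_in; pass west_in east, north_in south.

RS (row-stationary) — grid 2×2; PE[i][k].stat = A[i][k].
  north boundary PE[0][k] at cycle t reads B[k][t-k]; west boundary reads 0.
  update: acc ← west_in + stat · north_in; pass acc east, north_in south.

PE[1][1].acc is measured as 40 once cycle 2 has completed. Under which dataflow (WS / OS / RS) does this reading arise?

dataflow = OS

WS [2×2] PE[1][1] across cycles:
  t=0 PE[1][1]: acc=0 h=0 v=0
  t=1 PE[1][1]: acc=0 h=0 v=0
  t=2 PE[1][1]: acc=14 h=6 v=14
OS [2×2] PE[1][1] across cycles:
  t=0 PE[1][1]: acc=0 h=0 v=0
  t=1 PE[1][1]: acc=0 h=0 v=0
  t=2 PE[1][1]: acc=40 h=5 v=8
RS [2×2] PE[1][1] across cycles:
  t=0 PE[1][1]: acc=0 h=0 v=0
  t=1 PE[1][1]: acc=0 h=0 v=0
  t=2 PE[1][1]: acc=37 h=37 v=7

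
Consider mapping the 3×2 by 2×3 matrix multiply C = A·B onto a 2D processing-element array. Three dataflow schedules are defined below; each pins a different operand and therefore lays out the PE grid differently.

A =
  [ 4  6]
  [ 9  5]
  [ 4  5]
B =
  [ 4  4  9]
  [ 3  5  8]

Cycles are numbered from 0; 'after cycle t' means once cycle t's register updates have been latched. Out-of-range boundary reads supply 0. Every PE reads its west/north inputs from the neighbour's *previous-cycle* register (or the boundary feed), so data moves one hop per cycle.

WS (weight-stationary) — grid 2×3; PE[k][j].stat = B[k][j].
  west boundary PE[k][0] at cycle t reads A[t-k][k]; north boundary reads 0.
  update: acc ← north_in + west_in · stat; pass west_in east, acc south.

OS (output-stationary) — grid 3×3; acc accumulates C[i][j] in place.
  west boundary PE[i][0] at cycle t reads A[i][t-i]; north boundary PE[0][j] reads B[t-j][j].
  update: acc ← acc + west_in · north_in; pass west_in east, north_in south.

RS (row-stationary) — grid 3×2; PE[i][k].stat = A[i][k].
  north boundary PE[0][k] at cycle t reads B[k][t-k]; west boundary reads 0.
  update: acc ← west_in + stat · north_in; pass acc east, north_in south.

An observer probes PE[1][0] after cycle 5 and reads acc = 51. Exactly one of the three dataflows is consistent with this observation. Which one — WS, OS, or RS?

dataflow = OS

— WS: 2×3; PE[1][0] trace:
  c0 r1c0: 0 / 0 / 0
  c1 r1c0: 34 / 6 / 34
  c2 r1c0: 51 / 5 / 51
  c3 r1c0: 31 / 5 / 31
  c4 r1c0: 0 / 0 / 0
  c5 r1c0: 0 / 0 / 0
— OS: 3×3; PE[1][0] trace:
  c0 r1c0: 0 / 0 / 0
  c1 r1c0: 36 / 9 / 4
  c2 r1c0: 51 / 5 / 3
  c3 r1c0: 51 / 0 / 0
  c4 r1c0: 51 / 0 / 0
  c5 r1c0: 51 / 0 / 0
— RS: 3×2; PE[1][0] trace:
  c0 r1c0: 0 / 0 / 0
  c1 r1c0: 36 / 36 / 4
  c2 r1c0: 36 / 36 / 4
  c3 r1c0: 81 / 81 / 9
  c4 r1c0: 0 / 0 / 0
  c5 r1c0: 0 / 0 / 0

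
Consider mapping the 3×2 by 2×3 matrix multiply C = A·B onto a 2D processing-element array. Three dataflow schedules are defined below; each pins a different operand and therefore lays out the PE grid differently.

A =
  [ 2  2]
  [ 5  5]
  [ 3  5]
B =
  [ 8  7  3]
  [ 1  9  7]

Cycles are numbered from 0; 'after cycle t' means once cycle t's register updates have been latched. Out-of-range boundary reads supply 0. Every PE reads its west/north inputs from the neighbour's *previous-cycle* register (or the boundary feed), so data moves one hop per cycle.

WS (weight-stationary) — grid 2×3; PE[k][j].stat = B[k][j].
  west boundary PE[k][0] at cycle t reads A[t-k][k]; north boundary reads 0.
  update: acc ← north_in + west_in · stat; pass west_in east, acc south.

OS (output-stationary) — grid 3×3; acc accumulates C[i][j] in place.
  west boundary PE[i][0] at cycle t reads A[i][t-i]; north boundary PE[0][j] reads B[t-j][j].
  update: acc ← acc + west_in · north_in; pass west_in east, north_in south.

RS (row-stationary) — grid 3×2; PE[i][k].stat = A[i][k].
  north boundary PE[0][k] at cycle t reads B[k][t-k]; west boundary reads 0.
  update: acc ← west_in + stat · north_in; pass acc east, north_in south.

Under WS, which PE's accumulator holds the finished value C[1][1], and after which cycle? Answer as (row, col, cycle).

WS: C[1][1] accumulates in PE[1][1]:
  t=0 PE[1][1]: acc=0 h=0 v=0
  t=1 PE[1][1]: acc=0 h=0 v=0
  t=2 PE[1][1]: acc=32 h=2 v=32
  t=3 PE[1][1]: acc=80 h=5 v=80

(row, col, cycle) = (1, 1, 3)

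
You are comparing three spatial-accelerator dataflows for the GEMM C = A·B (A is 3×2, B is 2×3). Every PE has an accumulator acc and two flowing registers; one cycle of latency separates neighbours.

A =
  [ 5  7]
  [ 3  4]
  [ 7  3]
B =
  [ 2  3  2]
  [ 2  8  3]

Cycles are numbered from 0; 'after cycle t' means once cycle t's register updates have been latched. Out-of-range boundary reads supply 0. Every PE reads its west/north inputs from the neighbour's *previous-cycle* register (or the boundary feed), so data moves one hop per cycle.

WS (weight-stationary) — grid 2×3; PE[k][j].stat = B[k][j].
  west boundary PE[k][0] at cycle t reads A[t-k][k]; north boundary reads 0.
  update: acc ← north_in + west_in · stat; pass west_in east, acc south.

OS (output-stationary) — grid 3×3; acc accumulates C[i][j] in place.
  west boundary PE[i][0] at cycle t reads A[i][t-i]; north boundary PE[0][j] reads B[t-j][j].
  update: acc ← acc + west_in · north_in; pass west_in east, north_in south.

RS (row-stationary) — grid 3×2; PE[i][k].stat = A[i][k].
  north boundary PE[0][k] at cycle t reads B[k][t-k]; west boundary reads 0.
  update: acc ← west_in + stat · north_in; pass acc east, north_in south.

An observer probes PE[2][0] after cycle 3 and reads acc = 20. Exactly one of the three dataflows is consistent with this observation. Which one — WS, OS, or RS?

WS (2×3): PE[2][0] does not exist.
OS [3×3] PE[2][0] across cycles:
  [0] (2,0) acc=0 (h:0 v:0)
  [1] (2,0) acc=0 (h:0 v:0)
  [2] (2,0) acc=14 (h:7 v:2)
  [3] (2,0) acc=20 (h:3 v:2)
RS [3×2] PE[2][0] across cycles:
  [0] (2,0) acc=0 (h:0 v:0)
  [1] (2,0) acc=0 (h:0 v:0)
  [2] (2,0) acc=14 (h:14 v:2)
  [3] (2,0) acc=21 (h:21 v:3)

dataflow = OS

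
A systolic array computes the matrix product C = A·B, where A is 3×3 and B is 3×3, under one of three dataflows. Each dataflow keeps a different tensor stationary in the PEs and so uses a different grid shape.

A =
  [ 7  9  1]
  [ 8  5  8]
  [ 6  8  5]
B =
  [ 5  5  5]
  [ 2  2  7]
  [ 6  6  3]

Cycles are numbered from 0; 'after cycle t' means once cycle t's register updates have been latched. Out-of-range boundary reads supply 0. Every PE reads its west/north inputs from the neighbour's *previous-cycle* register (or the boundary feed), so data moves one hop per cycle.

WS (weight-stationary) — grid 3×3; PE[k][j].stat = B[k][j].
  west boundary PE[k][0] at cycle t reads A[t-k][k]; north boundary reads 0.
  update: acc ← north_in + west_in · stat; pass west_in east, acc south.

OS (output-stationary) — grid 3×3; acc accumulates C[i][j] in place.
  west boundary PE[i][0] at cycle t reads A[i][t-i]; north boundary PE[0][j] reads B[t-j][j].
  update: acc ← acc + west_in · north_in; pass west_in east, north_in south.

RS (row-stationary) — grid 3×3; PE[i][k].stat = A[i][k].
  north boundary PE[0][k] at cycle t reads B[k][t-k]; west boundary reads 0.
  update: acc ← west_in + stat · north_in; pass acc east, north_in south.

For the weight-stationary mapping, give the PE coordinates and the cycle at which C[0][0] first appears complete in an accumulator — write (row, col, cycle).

(row, col, cycle) = (2, 0, 2)

WS — PE[2][0] is where C[0][0] collects:
  t=0 PE[2][0]: acc=0 h=0 v=0
  t=1 PE[2][0]: acc=0 h=0 v=0
  t=2 PE[2][0]: acc=59 h=1 v=59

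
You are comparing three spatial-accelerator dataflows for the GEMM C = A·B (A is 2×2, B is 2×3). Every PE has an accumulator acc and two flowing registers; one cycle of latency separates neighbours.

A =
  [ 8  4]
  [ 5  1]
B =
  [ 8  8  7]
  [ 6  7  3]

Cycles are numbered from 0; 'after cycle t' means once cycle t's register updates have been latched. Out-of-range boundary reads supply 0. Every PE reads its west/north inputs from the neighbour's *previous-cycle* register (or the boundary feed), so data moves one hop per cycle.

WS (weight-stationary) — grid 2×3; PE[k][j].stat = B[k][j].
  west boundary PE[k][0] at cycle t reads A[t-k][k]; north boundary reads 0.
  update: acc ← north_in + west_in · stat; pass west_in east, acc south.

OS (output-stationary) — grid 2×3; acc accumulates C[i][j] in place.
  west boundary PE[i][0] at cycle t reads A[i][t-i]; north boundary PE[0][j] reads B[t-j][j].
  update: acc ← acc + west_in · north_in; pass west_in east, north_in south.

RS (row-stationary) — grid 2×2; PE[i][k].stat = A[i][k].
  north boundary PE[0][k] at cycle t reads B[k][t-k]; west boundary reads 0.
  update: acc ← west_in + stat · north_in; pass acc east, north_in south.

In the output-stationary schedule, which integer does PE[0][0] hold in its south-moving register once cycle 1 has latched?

OS on a 2×3 grid — tracing PE[0][0] and its feeders:
  0: (0,0).acc=64  regs=<8,8>
  1: (0,0).acc=88  regs=<4,6>

register = 6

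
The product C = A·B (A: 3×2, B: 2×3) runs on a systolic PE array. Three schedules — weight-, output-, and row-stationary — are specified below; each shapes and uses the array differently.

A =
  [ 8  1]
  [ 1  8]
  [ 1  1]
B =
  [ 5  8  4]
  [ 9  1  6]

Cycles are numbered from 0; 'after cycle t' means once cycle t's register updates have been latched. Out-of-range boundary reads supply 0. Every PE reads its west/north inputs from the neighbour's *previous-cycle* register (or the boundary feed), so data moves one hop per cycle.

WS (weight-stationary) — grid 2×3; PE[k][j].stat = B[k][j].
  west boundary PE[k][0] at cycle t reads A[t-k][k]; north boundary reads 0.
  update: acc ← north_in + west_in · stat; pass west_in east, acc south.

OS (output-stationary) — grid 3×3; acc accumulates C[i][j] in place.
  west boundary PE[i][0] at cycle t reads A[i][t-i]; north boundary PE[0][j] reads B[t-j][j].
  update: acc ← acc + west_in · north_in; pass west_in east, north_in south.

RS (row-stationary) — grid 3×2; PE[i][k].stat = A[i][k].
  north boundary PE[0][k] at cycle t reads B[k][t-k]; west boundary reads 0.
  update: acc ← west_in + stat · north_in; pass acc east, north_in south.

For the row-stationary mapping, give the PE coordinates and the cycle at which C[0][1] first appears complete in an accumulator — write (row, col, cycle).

(row, col, cycle) = (0, 1, 2)

Under RS, C[0][1] lands at PE[0][1]:
  t=0 PE[0][1]: acc=0 h=0 v=0
  t=1 PE[0][1]: acc=49 h=49 v=9
  t=2 PE[0][1]: acc=65 h=65 v=1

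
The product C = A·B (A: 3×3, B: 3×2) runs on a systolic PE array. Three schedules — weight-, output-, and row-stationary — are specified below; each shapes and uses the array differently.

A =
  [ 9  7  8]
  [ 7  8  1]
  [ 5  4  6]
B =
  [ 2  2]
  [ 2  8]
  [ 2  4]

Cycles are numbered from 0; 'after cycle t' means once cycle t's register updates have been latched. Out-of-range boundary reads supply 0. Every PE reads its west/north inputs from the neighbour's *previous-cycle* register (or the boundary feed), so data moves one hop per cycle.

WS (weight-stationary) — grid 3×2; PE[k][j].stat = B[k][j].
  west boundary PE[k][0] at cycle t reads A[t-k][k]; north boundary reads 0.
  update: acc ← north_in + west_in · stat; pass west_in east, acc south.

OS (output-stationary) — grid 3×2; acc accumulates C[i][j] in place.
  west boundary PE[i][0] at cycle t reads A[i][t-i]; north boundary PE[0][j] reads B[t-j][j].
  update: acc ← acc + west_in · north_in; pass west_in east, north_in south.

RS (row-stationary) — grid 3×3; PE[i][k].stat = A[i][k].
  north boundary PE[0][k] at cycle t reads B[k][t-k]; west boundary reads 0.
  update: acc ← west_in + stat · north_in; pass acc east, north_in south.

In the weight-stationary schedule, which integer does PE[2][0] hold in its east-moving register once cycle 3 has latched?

register = 1

WS 3×2: PE[2][0] cycle-by-cycle (with neighbour feeds):
  cycle 0: PE[1][0] → acc 0, east 0, south 0
  cycle 0: PE[2][0] → acc 0, east 0, south 0
  cycle 1: PE[1][0] → acc 32, east 7, south 32
  cycle 1: PE[2][0] → acc 0, east 0, south 0
  cycle 2: PE[1][0] → acc 30, east 8, south 30
  cycle 2: PE[2][0] → acc 48, east 8, south 48
  cycle 3: PE[1][0] → acc 18, east 4, south 18
  cycle 3: PE[2][0] → acc 32, east 1, south 32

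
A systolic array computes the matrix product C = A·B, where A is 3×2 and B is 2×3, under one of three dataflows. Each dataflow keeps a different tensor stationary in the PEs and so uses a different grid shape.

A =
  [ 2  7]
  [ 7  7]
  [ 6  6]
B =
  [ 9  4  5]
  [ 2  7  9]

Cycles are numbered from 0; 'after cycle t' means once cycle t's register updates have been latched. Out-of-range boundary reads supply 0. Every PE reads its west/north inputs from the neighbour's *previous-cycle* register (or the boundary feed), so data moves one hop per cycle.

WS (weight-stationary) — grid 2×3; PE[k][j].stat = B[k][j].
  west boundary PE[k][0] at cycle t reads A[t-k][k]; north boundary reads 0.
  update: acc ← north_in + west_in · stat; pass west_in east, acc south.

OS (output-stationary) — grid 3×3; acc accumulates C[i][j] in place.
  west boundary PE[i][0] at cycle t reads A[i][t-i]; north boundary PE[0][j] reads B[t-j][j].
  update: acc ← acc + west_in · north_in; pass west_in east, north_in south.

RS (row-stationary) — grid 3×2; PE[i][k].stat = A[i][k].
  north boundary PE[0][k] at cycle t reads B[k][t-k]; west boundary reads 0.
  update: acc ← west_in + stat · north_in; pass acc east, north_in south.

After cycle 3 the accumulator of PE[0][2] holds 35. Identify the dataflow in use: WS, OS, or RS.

dataflow = WS

WS (2×3 grid), PE[0][2]:
  c0 r0c2: 0 / 0 / 0
  c1 r0c2: 0 / 0 / 0
  c2 r0c2: 10 / 2 / 10
  c3 r0c2: 35 / 7 / 35
OS (3×3 grid), PE[0][2]:
  c0 r0c2: 0 / 0 / 0
  c1 r0c2: 0 / 0 / 0
  c2 r0c2: 10 / 2 / 5
  c3 r0c2: 73 / 7 / 9
RS (3×2): PE[0][2] does not exist.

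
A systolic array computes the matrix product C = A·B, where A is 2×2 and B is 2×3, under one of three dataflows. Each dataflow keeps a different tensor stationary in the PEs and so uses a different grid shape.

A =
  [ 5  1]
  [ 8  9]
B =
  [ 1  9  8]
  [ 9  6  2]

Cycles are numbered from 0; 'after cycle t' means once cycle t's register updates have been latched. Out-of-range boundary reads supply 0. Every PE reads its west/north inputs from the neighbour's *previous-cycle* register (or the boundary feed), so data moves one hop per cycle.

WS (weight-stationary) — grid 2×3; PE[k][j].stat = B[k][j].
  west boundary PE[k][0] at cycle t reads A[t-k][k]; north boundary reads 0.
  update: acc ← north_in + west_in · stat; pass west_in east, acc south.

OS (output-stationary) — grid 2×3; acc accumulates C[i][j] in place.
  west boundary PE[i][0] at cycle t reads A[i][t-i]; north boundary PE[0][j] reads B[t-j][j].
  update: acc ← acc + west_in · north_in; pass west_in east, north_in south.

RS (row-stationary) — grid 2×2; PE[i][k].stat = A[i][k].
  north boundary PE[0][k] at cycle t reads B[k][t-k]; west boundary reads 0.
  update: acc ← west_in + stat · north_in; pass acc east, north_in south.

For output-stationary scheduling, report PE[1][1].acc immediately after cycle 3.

PE[1][1].acc = 126

OS (2×3). Following PE[1][1] plus its west/north inputs:
  after 0 — PE[0][1] acc=0, pass-E 0, pass-S 0
  after 0 — PE[1][0] acc=0, pass-E 0, pass-S 0
  after 0 — PE[1][1] acc=0, pass-E 0, pass-S 0
  after 1 — PE[0][1] acc=45, pass-E 5, pass-S 9
  after 1 — PE[1][0] acc=8, pass-E 8, pass-S 1
  after 1 — PE[1][1] acc=0, pass-E 0, pass-S 0
  after 2 — PE[0][1] acc=51, pass-E 1, pass-S 6
  after 2 — PE[1][0] acc=89, pass-E 9, pass-S 9
  after 2 — PE[1][1] acc=72, pass-E 8, pass-S 9
  after 3 — PE[0][1] acc=51, pass-E 0, pass-S 0
  after 3 — PE[1][0] acc=89, pass-E 0, pass-S 0
  after 3 — PE[1][1] acc=126, pass-E 9, pass-S 6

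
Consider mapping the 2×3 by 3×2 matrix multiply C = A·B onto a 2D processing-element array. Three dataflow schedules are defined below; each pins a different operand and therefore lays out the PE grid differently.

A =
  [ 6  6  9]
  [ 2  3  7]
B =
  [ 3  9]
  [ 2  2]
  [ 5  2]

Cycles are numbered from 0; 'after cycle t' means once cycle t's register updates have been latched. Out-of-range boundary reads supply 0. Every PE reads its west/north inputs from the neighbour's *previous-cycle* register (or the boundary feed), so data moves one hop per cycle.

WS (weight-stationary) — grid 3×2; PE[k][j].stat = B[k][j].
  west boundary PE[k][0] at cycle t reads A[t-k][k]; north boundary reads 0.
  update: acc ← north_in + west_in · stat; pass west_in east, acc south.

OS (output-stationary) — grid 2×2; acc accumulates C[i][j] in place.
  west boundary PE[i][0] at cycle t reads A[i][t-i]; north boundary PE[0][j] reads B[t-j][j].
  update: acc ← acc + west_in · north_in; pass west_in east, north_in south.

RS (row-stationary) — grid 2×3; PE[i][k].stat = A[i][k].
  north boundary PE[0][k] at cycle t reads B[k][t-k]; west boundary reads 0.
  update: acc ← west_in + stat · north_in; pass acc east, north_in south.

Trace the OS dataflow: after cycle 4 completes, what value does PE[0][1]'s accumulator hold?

OS 2×2: PE[0][1] cycle-by-cycle (with neighbour feeds):
  cycle 0: PE[0][0] → acc 18, east 6, south 3
  cycle 0: PE[0][1] → acc 0, east 0, south 0
  cycle 1: PE[0][0] → acc 30, east 6, south 2
  cycle 1: PE[0][1] → acc 54, east 6, south 9
  cycle 2: PE[0][0] → acc 75, east 9, south 5
  cycle 2: PE[0][1] → acc 66, east 6, south 2
  cycle 3: PE[0][0] → acc 75, east 0, south 0
  cycle 3: PE[0][1] → acc 84, east 9, south 2
  cycle 4: PE[0][0] → acc 75, east 0, south 0
  cycle 4: PE[0][1] → acc 84, east 0, south 0

PE[0][1].acc = 84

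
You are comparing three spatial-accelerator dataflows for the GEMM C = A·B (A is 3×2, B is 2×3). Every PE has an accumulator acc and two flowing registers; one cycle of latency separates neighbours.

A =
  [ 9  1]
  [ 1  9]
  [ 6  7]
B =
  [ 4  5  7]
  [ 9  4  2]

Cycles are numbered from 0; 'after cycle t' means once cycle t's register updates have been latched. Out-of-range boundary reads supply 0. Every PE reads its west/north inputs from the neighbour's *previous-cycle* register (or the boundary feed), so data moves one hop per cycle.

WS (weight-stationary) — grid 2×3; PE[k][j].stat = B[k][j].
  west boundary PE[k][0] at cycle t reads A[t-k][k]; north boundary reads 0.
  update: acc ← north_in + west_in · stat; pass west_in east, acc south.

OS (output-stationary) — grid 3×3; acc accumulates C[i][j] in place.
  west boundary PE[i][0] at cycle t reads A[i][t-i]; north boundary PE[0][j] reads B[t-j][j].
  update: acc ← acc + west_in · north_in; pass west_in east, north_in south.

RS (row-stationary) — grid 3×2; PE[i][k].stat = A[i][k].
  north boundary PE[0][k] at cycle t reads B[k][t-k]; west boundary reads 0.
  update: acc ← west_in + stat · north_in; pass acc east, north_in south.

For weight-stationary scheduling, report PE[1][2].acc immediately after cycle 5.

PE[1][2].acc = 56

Tracing WS — 2×3 array, target PE[1][2]:
  0: (0,2).acc=0  regs=<0,0>
  0: (1,1).acc=0  regs=<0,0>
  0: (1,2).acc=0  regs=<0,0>
  1: (0,2).acc=0  regs=<0,0>
  1: (1,1).acc=0  regs=<0,0>
  1: (1,2).acc=0  regs=<0,0>
  2: (0,2).acc=63  regs=<9,63>
  2: (1,1).acc=49  regs=<1,49>
  2: (1,2).acc=0  regs=<0,0>
  3: (0,2).acc=7  regs=<1,7>
  3: (1,1).acc=41  regs=<9,41>
  3: (1,2).acc=65  regs=<1,65>
  4: (0,2).acc=42  regs=<6,42>
  4: (1,1).acc=58  regs=<7,58>
  4: (1,2).acc=25  regs=<9,25>
  5: (0,2).acc=0  regs=<0,0>
  5: (1,1).acc=0  regs=<0,0>
  5: (1,2).acc=56  regs=<7,56>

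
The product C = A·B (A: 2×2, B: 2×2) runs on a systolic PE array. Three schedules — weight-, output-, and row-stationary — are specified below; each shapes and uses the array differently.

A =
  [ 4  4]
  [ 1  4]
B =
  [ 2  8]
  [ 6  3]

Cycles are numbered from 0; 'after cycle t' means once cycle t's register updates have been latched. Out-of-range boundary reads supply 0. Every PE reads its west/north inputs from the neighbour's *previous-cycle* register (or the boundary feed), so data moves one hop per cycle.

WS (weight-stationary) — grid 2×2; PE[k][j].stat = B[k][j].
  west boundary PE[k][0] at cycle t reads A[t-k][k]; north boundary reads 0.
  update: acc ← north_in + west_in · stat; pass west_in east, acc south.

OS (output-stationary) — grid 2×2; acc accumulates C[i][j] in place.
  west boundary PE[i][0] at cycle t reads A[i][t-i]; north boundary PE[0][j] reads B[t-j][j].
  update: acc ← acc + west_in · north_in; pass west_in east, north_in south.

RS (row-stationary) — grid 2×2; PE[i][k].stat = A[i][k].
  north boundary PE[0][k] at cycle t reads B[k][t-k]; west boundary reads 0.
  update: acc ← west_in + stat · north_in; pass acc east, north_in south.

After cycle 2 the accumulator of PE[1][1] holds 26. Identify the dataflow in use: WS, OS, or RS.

dataflow = RS

WS [2×2] PE[1][1] across cycles:
  [0] (1,1) acc=0 (h:0 v:0)
  [1] (1,1) acc=0 (h:0 v:0)
  [2] (1,1) acc=44 (h:4 v:44)
OS [2×2] PE[1][1] across cycles:
  [0] (1,1) acc=0 (h:0 v:0)
  [1] (1,1) acc=0 (h:0 v:0)
  [2] (1,1) acc=8 (h:1 v:8)
RS [2×2] PE[1][1] across cycles:
  [0] (1,1) acc=0 (h:0 v:0)
  [1] (1,1) acc=0 (h:0 v:0)
  [2] (1,1) acc=26 (h:26 v:6)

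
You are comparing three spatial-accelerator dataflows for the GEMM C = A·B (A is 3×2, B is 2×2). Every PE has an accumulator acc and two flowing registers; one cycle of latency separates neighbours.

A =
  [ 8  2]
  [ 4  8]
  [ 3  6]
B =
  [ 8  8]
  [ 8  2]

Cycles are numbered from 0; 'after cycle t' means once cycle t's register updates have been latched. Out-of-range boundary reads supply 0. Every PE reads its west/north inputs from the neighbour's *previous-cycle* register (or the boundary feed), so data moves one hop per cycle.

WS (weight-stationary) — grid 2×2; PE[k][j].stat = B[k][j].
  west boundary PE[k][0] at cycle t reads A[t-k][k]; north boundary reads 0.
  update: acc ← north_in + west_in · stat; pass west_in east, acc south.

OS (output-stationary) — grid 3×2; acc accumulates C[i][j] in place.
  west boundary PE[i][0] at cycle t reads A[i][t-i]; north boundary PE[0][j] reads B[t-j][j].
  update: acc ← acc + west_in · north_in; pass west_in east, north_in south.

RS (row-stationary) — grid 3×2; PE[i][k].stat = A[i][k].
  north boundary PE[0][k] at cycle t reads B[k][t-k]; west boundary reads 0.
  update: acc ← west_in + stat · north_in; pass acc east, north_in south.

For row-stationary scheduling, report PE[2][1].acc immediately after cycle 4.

RS 3×2: PE[2][1] cycle-by-cycle (with neighbour feeds):
  t=0 PE[1][1]: acc=0 h=0 v=0
  t=0 PE[2][0]: acc=0 h=0 v=0
  t=0 PE[2][1]: acc=0 h=0 v=0
  t=1 PE[1][1]: acc=0 h=0 v=0
  t=1 PE[2][0]: acc=0 h=0 v=0
  t=1 PE[2][1]: acc=0 h=0 v=0
  t=2 PE[1][1]: acc=96 h=96 v=8
  t=2 PE[2][0]: acc=24 h=24 v=8
  t=2 PE[2][1]: acc=0 h=0 v=0
  t=3 PE[1][1]: acc=48 h=48 v=2
  t=3 PE[2][0]: acc=24 h=24 v=8
  t=3 PE[2][1]: acc=72 h=72 v=8
  t=4 PE[1][1]: acc=0 h=0 v=0
  t=4 PE[2][0]: acc=0 h=0 v=0
  t=4 PE[2][1]: acc=36 h=36 v=2

PE[2][1].acc = 36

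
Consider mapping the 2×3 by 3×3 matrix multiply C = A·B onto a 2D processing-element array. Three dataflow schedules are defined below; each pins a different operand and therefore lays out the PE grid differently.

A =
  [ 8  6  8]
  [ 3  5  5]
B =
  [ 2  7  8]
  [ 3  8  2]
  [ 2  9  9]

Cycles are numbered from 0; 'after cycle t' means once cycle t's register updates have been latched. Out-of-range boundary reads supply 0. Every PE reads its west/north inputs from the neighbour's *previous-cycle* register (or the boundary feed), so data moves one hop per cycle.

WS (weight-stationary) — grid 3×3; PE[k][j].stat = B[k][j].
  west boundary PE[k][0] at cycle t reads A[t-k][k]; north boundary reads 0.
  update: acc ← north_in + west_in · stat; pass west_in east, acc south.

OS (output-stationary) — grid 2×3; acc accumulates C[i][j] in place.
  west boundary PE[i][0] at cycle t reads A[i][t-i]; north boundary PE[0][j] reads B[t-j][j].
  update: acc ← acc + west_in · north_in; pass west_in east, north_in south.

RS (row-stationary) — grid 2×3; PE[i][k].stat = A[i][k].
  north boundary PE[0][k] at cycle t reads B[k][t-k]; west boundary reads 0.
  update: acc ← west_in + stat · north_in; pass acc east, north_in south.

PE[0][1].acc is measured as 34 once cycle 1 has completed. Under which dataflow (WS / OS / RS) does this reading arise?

WS [3×3] PE[0][1] across cycles:
  [0] (0,1) acc=0 (h:0 v:0)
  [1] (0,1) acc=56 (h:8 v:56)
OS [2×3] PE[0][1] across cycles:
  [0] (0,1) acc=0 (h:0 v:0)
  [1] (0,1) acc=56 (h:8 v:7)
RS [2×3] PE[0][1] across cycles:
  [0] (0,1) acc=0 (h:0 v:0)
  [1] (0,1) acc=34 (h:34 v:3)

dataflow = RS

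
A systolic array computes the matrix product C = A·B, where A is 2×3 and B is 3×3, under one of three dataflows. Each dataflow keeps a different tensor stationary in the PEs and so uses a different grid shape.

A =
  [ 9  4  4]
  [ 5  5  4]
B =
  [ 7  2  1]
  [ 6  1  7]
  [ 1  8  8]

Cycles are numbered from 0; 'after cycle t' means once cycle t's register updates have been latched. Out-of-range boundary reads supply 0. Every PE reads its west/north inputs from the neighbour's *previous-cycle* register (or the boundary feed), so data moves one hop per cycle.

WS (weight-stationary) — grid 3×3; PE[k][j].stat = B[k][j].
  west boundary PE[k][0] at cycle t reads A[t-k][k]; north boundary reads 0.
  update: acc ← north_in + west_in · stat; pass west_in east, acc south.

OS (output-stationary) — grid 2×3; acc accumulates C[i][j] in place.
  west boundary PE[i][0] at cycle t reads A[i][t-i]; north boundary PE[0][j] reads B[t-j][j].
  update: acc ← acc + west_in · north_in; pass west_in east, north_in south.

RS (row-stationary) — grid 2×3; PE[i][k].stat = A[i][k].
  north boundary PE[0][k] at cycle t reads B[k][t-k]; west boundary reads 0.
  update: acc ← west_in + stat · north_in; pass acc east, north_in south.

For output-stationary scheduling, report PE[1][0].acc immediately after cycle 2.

OS 2×3: PE[1][0] cycle-by-cycle (with neighbour feeds):
  @0  [0,0]  acc 63  |  →9  ↓7
  @0  [1,0]  acc 0  |  →0  ↓0
  @1  [0,0]  acc 87  |  →4  ↓6
  @1  [1,0]  acc 35  |  →5  ↓7
  @2  [0,0]  acc 91  |  →4  ↓1
  @2  [1,0]  acc 65  |  →5  ↓6

PE[1][0].acc = 65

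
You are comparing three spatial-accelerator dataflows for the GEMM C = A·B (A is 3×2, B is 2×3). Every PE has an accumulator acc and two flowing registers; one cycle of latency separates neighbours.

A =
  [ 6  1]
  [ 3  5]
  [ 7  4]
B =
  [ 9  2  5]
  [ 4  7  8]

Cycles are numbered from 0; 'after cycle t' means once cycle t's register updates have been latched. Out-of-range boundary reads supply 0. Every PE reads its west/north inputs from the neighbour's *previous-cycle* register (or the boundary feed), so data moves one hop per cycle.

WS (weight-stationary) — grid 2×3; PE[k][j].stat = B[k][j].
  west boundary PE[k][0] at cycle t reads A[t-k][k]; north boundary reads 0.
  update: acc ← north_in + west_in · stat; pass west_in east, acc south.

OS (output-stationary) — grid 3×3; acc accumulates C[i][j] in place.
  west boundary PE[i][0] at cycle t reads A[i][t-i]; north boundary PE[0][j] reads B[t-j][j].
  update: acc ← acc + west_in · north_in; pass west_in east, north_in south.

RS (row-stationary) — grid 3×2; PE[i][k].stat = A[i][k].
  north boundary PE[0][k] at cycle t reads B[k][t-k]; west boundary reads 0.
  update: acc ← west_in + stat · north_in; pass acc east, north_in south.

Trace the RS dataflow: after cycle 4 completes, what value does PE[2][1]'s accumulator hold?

RS (3×2). Following PE[2][1] plus its west/north inputs:
  step 0 · PE1,1: acc=0; fwd→0 fwd↓0
  step 0 · PE2,0: acc=0; fwd→0 fwd↓0
  step 0 · PE2,1: acc=0; fwd→0 fwd↓0
  step 1 · PE1,1: acc=0; fwd→0 fwd↓0
  step 1 · PE2,0: acc=0; fwd→0 fwd↓0
  step 1 · PE2,1: acc=0; fwd→0 fwd↓0
  step 2 · PE1,1: acc=47; fwd→47 fwd↓4
  step 2 · PE2,0: acc=63; fwd→63 fwd↓9
  step 2 · PE2,1: acc=0; fwd→0 fwd↓0
  step 3 · PE1,1: acc=41; fwd→41 fwd↓7
  step 3 · PE2,0: acc=14; fwd→14 fwd↓2
  step 3 · PE2,1: acc=79; fwd→79 fwd↓4
  step 4 · PE1,1: acc=55; fwd→55 fwd↓8
  step 4 · PE2,0: acc=35; fwd→35 fwd↓5
  step 4 · PE2,1: acc=42; fwd→42 fwd↓7

PE[2][1].acc = 42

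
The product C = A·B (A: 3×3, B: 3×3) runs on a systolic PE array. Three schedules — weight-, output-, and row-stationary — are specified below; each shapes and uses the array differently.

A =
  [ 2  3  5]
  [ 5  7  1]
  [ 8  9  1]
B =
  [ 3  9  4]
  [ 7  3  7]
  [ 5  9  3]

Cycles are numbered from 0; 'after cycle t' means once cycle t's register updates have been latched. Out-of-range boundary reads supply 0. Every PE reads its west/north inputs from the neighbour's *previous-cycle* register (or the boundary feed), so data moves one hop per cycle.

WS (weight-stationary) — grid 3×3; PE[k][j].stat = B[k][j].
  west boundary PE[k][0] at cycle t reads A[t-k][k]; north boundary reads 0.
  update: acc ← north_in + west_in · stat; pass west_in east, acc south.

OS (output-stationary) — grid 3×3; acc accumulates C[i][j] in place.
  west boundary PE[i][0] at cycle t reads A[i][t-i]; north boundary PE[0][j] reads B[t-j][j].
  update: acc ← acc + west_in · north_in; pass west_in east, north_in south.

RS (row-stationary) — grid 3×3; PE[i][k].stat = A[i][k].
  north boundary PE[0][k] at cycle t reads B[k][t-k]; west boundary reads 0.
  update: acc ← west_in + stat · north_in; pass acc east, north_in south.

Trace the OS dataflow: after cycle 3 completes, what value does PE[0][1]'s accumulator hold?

OS 3×3: PE[0][1] cycle-by-cycle (with neighbour feeds):
  t=0 PE[0][0]: acc=6 h=2 v=3
  t=0 PE[0][1]: acc=0 h=0 v=0
  t=1 PE[0][0]: acc=27 h=3 v=7
  t=1 PE[0][1]: acc=18 h=2 v=9
  t=2 PE[0][0]: acc=52 h=5 v=5
  t=2 PE[0][1]: acc=27 h=3 v=3
  t=3 PE[0][0]: acc=52 h=0 v=0
  t=3 PE[0][1]: acc=72 h=5 v=9

PE[0][1].acc = 72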